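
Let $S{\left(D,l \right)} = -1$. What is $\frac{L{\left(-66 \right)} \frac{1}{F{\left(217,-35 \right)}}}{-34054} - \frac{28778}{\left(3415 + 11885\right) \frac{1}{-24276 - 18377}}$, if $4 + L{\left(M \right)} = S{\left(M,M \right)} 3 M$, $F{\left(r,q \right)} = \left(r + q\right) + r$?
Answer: $\frac{81756266532041}{1019065950} \approx 80227.0$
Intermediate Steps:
$F{\left(r,q \right)} = q + 2 r$ ($F{\left(r,q \right)} = \left(q + r\right) + r = q + 2 r$)
$L{\left(M \right)} = -4 - 3 M$ ($L{\left(M \right)} = -4 + \left(-1\right) 3 M = -4 - 3 M$)
$\frac{L{\left(-66 \right)} \frac{1}{F{\left(217,-35 \right)}}}{-34054} - \frac{28778}{\left(3415 + 11885\right) \frac{1}{-24276 - 18377}} = \frac{\left(-4 - -198\right) \frac{1}{-35 + 2 \cdot 217}}{-34054} - \frac{28778}{\left(3415 + 11885\right) \frac{1}{-24276 - 18377}} = \frac{-4 + 198}{-35 + 434} \left(- \frac{1}{34054}\right) - \frac{28778}{15300 \frac{1}{-42653}} = \frac{194}{399} \left(- \frac{1}{34054}\right) - \frac{28778}{15300 \left(- \frac{1}{42653}\right)} = 194 \cdot \frac{1}{399} \left(- \frac{1}{34054}\right) - \frac{28778}{- \frac{900}{2509}} = \frac{194}{399} \left(- \frac{1}{34054}\right) - - \frac{36102001}{450} = - \frac{97}{6793773} + \frac{36102001}{450} = \frac{81756266532041}{1019065950}$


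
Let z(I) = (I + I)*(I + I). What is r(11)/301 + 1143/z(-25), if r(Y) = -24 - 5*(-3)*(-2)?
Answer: 209043/752500 ≈ 0.27780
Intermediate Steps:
r(Y) = -54 (r(Y) = -24 + 15*(-2) = -24 - 30 = -54)
z(I) = 4*I**2 (z(I) = (2*I)*(2*I) = 4*I**2)
r(11)/301 + 1143/z(-25) = -54/301 + 1143/((4*(-25)**2)) = -54*1/301 + 1143/((4*625)) = -54/301 + 1143/2500 = 209043/752500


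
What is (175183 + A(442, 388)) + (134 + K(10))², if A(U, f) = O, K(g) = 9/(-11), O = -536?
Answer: 23278512/121 ≈ 1.9238e+5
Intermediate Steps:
K(g) = -9/11 (K(g) = 9*(-1/11) = -9/11)
A(U, f) = -536
(175183 + A(442, 388)) + (134 + K(10))² = (175183 - 536) + (134 - 9/11)² = 174647 + (1465/11)² = 174647 + 2146225/121 = 23278512/121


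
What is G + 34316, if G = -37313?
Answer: -2997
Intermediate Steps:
G + 34316 = -37313 + 34316 = -2997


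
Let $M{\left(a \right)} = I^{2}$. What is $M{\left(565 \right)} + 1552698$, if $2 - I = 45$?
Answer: $1554547$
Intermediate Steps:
$I = -43$ ($I = 2 - 45 = -43$)
$M{\left(a \right)} = 1849$ ($M{\left(a \right)} = \left(-43\right)^{2} = 1849$)
$M{\left(565 \right)} + 1552698 = 1849 + 1552698 = 1554547$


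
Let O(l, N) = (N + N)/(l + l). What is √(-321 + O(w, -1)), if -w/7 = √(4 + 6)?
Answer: √(-1572900 + 70*√10)/70 ≈ 17.915*I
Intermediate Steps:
w = -7*√10 (w = -7*√(4 + 6) = -7*√10 ≈ -22.136)
O(l, N) = N/l (O(l, N) = (2*N)/((2*l)) = (2*N)*(1/(2*l)) = N/l)
√(-321 + O(w, -1)) = √(-321 - 1/((-7*√10))) = √(-321 - (-1)*√10/70) = √(-321 + √10/70)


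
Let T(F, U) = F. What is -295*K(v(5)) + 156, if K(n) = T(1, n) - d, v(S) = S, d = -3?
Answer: -1024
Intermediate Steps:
K(n) = 4 (K(n) = 1 - 1*(-3) = 1 + 3 = 4)
-295*K(v(5)) + 156 = -295*4 + 156 = -1180 + 156 = -1024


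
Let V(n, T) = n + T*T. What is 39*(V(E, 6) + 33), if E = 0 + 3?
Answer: 2808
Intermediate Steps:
E = 3
V(n, T) = n + T²
39*(V(E, 6) + 33) = 39*((3 + 6²) + 33) = 39*((3 + 36) + 33) = 39*(39 + 33) = 39*72 = 2808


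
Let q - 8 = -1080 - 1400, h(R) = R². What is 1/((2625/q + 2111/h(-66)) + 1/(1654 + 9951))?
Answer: -946689480/546417919 ≈ -1.7325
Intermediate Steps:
q = -2472 (q = 8 + (-1080 - 1400) = 8 - 2480 = -2472)
1/((2625/q + 2111/h(-66)) + 1/(1654 + 9951)) = 1/((2625/(-2472) + 2111/((-66)²)) + 1/(1654 + 9951)) = 1/((2625*(-1/2472) + 2111/4356) + 1/11605) = 1/((-875/824 + 2111*(1/4356)) + 1/11605) = 1/((-875/824 + 2111/4356) + 1/11605) = 1/(-518009/897336 + 1/11605) = 1/(-546417919/946689480) = -946689480/546417919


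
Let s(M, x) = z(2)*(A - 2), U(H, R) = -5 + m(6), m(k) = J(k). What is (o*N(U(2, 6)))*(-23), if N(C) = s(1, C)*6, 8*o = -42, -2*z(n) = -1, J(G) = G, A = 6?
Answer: 1449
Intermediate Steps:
m(k) = k
U(H, R) = 1 (U(H, R) = -5 + 6 = 1)
z(n) = ½ (z(n) = -½*(-1) = ½)
o = -21/4 (o = (⅛)*(-42) = -21/4 ≈ -5.2500)
s(M, x) = 2 (s(M, x) = (6 - 2)/2 = (½)*4 = 2)
N(C) = 12 (N(C) = 2*6 = 12)
(o*N(U(2, 6)))*(-23) = -21/4*12*(-23) = -63*(-23) = 1449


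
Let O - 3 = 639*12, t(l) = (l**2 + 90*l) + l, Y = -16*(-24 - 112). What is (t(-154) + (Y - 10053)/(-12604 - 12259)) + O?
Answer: 431952776/24863 ≈ 17373.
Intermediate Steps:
Y = 2176 (Y = -16*(-136) = 2176)
t(l) = l**2 + 91*l
O = 7671 (O = 3 + 639*12 = 3 + 7668 = 7671)
(t(-154) + (Y - 10053)/(-12604 - 12259)) + O = (-154*(91 - 154) + (2176 - 10053)/(-12604 - 12259)) + 7671 = (-154*(-63) - 7877/(-24863)) + 7671 = (9702 - 7877*(-1/24863)) + 7671 = (9702 + 7877/24863) + 7671 = 241228703/24863 + 7671 = 431952776/24863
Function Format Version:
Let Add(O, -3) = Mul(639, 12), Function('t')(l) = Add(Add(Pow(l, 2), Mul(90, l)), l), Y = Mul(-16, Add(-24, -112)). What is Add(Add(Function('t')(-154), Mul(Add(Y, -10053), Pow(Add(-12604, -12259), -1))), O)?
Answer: Rational(431952776, 24863) ≈ 17373.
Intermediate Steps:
Y = 2176 (Y = Mul(-16, -136) = 2176)
Function('t')(l) = Add(Pow(l, 2), Mul(91, l))
O = 7671 (O = Add(3, Mul(639, 12)) = Add(3, 7668) = 7671)
Add(Add(Function('t')(-154), Mul(Add(Y, -10053), Pow(Add(-12604, -12259), -1))), O) = Add(Add(Mul(-154, Add(91, -154)), Mul(Add(2176, -10053), Pow(Add(-12604, -12259), -1))), 7671) = Add(Add(Mul(-154, -63), Mul(-7877, Pow(-24863, -1))), 7671) = Add(Add(9702, Mul(-7877, Rational(-1, 24863))), 7671) = Add(Add(9702, Rational(7877, 24863)), 7671) = Add(Rational(241228703, 24863), 7671) = Rational(431952776, 24863)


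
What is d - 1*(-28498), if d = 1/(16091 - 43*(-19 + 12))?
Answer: 467139217/16392 ≈ 28498.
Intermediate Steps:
d = 1/16392 (d = 1/(16091 - 43*(-7)) = 1/(16091 + 301) = 1/16392 ≈ 6.1005e-5)
d - 1*(-28498) = 1/16392 - 1*(-28498) = 1/16392 + 28498 = 467139217/16392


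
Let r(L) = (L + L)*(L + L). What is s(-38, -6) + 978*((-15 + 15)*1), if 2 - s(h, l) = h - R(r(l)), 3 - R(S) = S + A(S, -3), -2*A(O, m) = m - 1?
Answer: -103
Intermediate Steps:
r(L) = 4*L² (r(L) = (2*L)*(2*L) = 4*L²)
A(O, m) = ½ - m/2 (A(O, m) = -(m - 1)/2 = -(-1 + m)/2 = ½ - m/2)
R(S) = 1 - S (R(S) = 3 - (S + (½ - ½*(-3))) = 3 - (S + (½ + 3/2)) = 3 - (S + 2) = 3 - (2 + S) = 3 + (-2 - S) = 1 - S)
s(h, l) = 3 - h - 4*l² (s(h, l) = 2 - (h - (1 - 4*l²)) = 2 - (h + (-1 + 4*l²)) = 2 - (-1 + h + 4*l²) = 2 + (1 - h - 4*l²) = 3 - h - 4*l²)
s(-38, -6) + 978*((-15 + 15)*1) = (3 - 1*(-38) - 4*(-6)²) + 978*((-15 + 15)*1) = (3 + 38 - 4*36) + 978*(0*1) = (3 + 38 - 144) + 978*0 = -103 + 0 = -103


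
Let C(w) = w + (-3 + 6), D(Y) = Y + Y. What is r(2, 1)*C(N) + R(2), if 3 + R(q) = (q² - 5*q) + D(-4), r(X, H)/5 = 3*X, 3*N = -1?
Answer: 63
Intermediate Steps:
N = -⅓ (N = (⅓)*(-1) = -⅓ ≈ -0.33333)
D(Y) = 2*Y
r(X, H) = 15*X (r(X, H) = 5*(3*X) = 15*X)
R(q) = -11 + q² - 5*q (R(q) = -3 + ((q² - 5*q) + 2*(-4)) = -3 + ((q² - 5*q) - 8) = -3 + (-8 + q² - 5*q) = -11 + q² - 5*q)
C(w) = 3 + w (C(w) = w + 3 = 3 + w)
r(2, 1)*C(N) + R(2) = (15*2)*(3 - ⅓) + (-11 + 2² - 5*2) = 30*(8/3) + (-11 + 4 - 10) = 80 - 17 = 63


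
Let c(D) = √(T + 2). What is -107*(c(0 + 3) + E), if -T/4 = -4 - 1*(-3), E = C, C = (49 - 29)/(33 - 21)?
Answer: -535/3 - 107*√6 ≈ -440.43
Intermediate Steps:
C = 5/3 (C = 20/12 = 20*(1/12) = 5/3 ≈ 1.6667)
E = 5/3 ≈ 1.6667
T = 4 (T = -4*(-4 - 1*(-3)) = -4*(-4 + 3) = -4*(-1) = 4)
c(D) = √6 (c(D) = √(4 + 2) = √6)
-107*(c(0 + 3) + E) = -107*(√6 + 5/3) = -107*(5/3 + √6) = -535/3 - 107*√6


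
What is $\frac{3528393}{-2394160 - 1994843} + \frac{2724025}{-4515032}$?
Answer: $- \frac{9295520400217}{6605496331032} \approx -1.4072$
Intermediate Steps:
$\frac{3528393}{-2394160 - 1994843} + \frac{2724025}{-4515032} = \frac{3528393}{-4389003} + 2724025 \left(- \frac{1}{4515032}\right) = 3528393 \left(- \frac{1}{4389003}\right) - \frac{2724025}{4515032} = - \frac{1176131}{1463001} - \frac{2724025}{4515032} = - \frac{9295520400217}{6605496331032}$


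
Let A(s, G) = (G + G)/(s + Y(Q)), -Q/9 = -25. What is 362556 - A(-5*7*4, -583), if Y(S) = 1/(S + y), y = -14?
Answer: 10709295658/29539 ≈ 3.6255e+5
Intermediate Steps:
Q = 225 (Q = -9*(-25) = 225)
Y(S) = 1/(-14 + S) (Y(S) = 1/(S - 14) = 1/(-14 + S))
A(s, G) = 2*G/(1/211 + s) (A(s, G) = (G + G)/(s + 1/(-14 + 225)) = (2*G)/(s + 1/211) = (2*G)/(1/211 + s) = 2*G/(1/211 + s))
362556 - A(-5*7*4, -583) = 362556 - 422*(-583)/(1 + 211*(-5*7*4)) = 362556 - 422*(-583)/(1 + 211*(-35*4)) = 362556 - 422*(-583)/(1 + 211*(-140)) = 362556 - 422*(-583)/(1 - 29540) = 362556 - 422*(-583)/(-29539) = 362556 - 422*(-583)*(-1)/29539 = 362556 - 1*246026/29539 = 362556 - 246026/29539 = 10709295658/29539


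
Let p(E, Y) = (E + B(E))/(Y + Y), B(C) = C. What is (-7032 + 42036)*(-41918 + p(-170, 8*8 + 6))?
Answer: -10271678772/7 ≈ -1.4674e+9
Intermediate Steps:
p(E, Y) = E/Y (p(E, Y) = (E + E)/(Y + Y) = (2*E)/((2*Y)) = (2*E)*(1/(2*Y)) = E/Y)
(-7032 + 42036)*(-41918 + p(-170, 8*8 + 6)) = (-7032 + 42036)*(-41918 - 170/(8*8 + 6)) = 35004*(-41918 - 170/(64 + 6)) = 35004*(-41918 - 170/70) = 35004*(-41918 - 170*1/70) = 35004*(-41918 - 17/7) = 35004*(-293443/7) = -10271678772/7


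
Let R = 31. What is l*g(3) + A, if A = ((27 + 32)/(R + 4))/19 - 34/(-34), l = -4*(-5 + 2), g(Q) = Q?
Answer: 24664/665 ≈ 37.089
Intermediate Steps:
l = 12 (l = -4*(-3) = 12)
A = 724/665 (A = ((27 + 32)/(31 + 4))/19 - 34/(-34) = (59/35)*(1/19) - 34*(-1/34) = (59*(1/35))*(1/19) + 1 = (59/35)*(1/19) + 1 = 59/665 + 1 = 724/665 ≈ 1.0887)
l*g(3) + A = 12*3 + 724/665 = 36 + 724/665 = 24664/665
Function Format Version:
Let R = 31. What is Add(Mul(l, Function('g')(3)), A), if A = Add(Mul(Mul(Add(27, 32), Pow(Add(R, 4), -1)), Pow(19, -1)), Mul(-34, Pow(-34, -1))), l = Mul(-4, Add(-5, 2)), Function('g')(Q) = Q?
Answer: Rational(24664, 665) ≈ 37.089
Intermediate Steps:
l = 12 (l = Mul(-4, -3) = 12)
A = Rational(724, 665) (A = Add(Mul(Mul(Add(27, 32), Pow(Add(31, 4), -1)), Pow(19, -1)), Mul(-34, Pow(-34, -1))) = Add(Mul(Mul(59, Pow(35, -1)), Rational(1, 19)), Mul(-34, Rational(-1, 34))) = Add(Mul(Mul(59, Rational(1, 35)), Rational(1, 19)), 1) = Add(Mul(Rational(59, 35), Rational(1, 19)), 1) = Add(Rational(59, 665), 1) = Rational(724, 665) ≈ 1.0887)
Add(Mul(l, Function('g')(3)), A) = Add(Mul(12, 3), Rational(724, 665)) = Add(36, Rational(724, 665)) = Rational(24664, 665)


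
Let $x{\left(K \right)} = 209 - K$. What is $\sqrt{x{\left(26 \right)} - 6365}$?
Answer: $i \sqrt{6182} \approx 78.626 i$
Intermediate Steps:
$\sqrt{x{\left(26 \right)} - 6365} = \sqrt{\left(209 - 26\right) - 6365} = \sqrt{183 - 6365} = \sqrt{-6182} = i \sqrt{6182}$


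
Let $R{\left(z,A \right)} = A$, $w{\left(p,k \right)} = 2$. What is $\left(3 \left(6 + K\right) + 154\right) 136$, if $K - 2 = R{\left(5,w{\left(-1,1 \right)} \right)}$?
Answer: $25024$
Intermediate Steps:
$K = 4$ ($K = 2 + 2 = 4$)
$\left(3 \left(6 + K\right) + 154\right) 136 = \left(3 \left(6 + 4\right) + 154\right) 136 = \left(3 \cdot 10 + 154\right) 136 = \left(30 + 154\right) 136 = 184 \cdot 136 = 25024$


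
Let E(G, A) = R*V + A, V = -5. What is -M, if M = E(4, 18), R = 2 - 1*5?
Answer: -33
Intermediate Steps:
R = -3 (R = 2 - 5 = -3)
E(G, A) = 15 + A (E(G, A) = -3*(-5) + A = 15 + A)
M = 33 (M = 15 + 18 = 33)
-M = -1*33 = -33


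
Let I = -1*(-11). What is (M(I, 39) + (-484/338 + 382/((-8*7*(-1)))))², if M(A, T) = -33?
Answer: 17070206409/22391824 ≈ 762.34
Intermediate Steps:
I = 11
(M(I, 39) + (-484/338 + 382/((-8*7*(-1)))))² = (-33 + (-484/338 + 382/((-8*7*(-1)))))² = (-33 + (-484*1/338 + 382/((-56*(-1)))))² = (-33 + (-242/169 + 382/56))² = (-33 + (-242/169 + 382*(1/56)))² = (-33 + (-242/169 + 191/28))² = (-33 + 25503/4732)² = (-130653/4732)² = 17070206409/22391824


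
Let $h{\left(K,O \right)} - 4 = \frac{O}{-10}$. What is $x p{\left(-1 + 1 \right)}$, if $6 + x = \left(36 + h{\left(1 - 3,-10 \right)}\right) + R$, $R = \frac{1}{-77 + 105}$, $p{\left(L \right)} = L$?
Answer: $0$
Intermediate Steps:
$h{\left(K,O \right)} = 4 - \frac{O}{10}$ ($h{\left(K,O \right)} = 4 + \frac{O}{-10} = 4 + O \left(- \frac{1}{10}\right) = 4 - \frac{O}{10}$)
$R = \frac{1}{28} \approx 0.035714$
$x = \frac{981}{28}$ ($x = -6 + \left(\left(36 + \left(4 - -1\right)\right) + \frac{1}{28}\right) = -6 + \left(\left(36 + \left(4 + 1\right)\right) + \frac{1}{28}\right) = -6 + \left(\left(36 + 5\right) + \frac{1}{28}\right) = -6 + \left(41 + \frac{1}{28}\right) = -6 + \frac{1149}{28} = \frac{981}{28} \approx 35.036$)
$x p{\left(-1 + 1 \right)} = \frac{981 \left(-1 + 1\right)}{28} = \frac{981}{28} \cdot 0 = 0$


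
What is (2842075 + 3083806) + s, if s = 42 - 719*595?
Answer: 5498118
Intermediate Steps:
s = -427763 (s = 42 - 427805 = -427763)
(2842075 + 3083806) + s = (2842075 + 3083806) - 427763 = 5925881 - 427763 = 5498118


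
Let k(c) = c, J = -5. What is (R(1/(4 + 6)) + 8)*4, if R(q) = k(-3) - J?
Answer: 40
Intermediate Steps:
R(q) = 2 (R(q) = -3 - 1*(-5) = -3 + 5 = 2)
(R(1/(4 + 6)) + 8)*4 = (2 + 8)*4 = 10*4 = 40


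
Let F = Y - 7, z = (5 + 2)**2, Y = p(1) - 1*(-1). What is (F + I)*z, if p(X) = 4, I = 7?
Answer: 245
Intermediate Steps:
Y = 5 (Y = 4 - 1*(-1) = 4 + 1 = 5)
z = 49 (z = 7**2 = 49)
F = -2 (F = 5 - 7 = -2)
(F + I)*z = (-2 + 7)*49 = 5*49 = 245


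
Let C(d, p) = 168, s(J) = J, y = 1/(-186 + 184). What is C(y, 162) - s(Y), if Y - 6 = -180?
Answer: 342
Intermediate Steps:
y = -½ (y = 1/(-2) = -½ ≈ -0.50000)
Y = -174 (Y = 6 - 180 = -174)
C(y, 162) - s(Y) = 168 - 1*(-174) = 168 + 174 = 342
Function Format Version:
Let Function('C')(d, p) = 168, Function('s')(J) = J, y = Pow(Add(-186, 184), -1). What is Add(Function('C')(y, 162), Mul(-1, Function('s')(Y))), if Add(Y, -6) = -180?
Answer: 342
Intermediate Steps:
y = Rational(-1, 2) (y = Pow(-2, -1) = Rational(-1, 2) ≈ -0.50000)
Y = -174 (Y = Add(6, -180) = -174)
Add(Function('C')(y, 162), Mul(-1, Function('s')(Y))) = Add(168, Mul(-1, -174)) = Add(168, 174) = 342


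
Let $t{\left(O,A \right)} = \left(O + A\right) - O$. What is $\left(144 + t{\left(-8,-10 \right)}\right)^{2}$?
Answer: $17956$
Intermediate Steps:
$t{\left(O,A \right)} = A$ ($t{\left(O,A \right)} = \left(A + O\right) - O = A$)
$\left(144 + t{\left(-8,-10 \right)}\right)^{2} = \left(144 - 10\right)^{2} = 134^{2} = 17956$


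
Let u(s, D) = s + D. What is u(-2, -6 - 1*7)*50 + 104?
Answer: -646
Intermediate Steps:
u(s, D) = D + s
u(-2, -6 - 1*7)*50 + 104 = ((-6 - 1*7) - 2)*50 + 104 = ((-6 - 7) - 2)*50 + 104 = (-13 - 2)*50 + 104 = -15*50 + 104 = -750 + 104 = -646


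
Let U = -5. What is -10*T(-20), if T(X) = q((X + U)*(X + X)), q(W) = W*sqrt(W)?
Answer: -100000*sqrt(10) ≈ -3.1623e+5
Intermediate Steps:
q(W) = W**(3/2)
T(X) = 2*sqrt(2)*(X*(-5 + X))**(3/2) (T(X) = ((X - 5)*(X + X))**(3/2) = ((-5 + X)*(2*X))**(3/2) = (2*X*(-5 + X))**(3/2) = 2*sqrt(2)*(X*(-5 + X))**(3/2))
-10*T(-20) = -20*sqrt(2)*(-20*(-5 - 20))**(3/2) = -20*sqrt(2)*(-20*(-25))**(3/2) = -20*sqrt(2)*500**(3/2) = -20*sqrt(2)*5000*sqrt(5) = -100000*sqrt(10)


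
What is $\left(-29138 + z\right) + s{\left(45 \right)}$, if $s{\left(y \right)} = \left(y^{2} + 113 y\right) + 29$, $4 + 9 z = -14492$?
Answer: $- \frac{70829}{3} \approx -23610.0$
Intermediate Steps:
$z = - \frac{4832}{3}$ ($z = - \frac{4}{9} + \frac{1}{9} \left(-14492\right) = - \frac{4}{9} - \frac{14492}{9} = - \frac{4832}{3} \approx -1610.7$)
$s{\left(y \right)} = 29 + y^{2} + 113 y$
$\left(-29138 + z\right) + s{\left(45 \right)} = \left(-29138 - \frac{4832}{3}\right) + \left(29 + 45^{2} + 113 \cdot 45\right) = - \frac{92246}{3} + \left(29 + 2025 + 5085\right) = - \frac{92246}{3} + 7139 = - \frac{70829}{3}$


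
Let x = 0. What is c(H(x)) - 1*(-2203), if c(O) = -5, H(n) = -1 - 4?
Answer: 2198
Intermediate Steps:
H(n) = -5
c(H(x)) - 1*(-2203) = -5 - 1*(-2203) = -5 + 2203 = 2198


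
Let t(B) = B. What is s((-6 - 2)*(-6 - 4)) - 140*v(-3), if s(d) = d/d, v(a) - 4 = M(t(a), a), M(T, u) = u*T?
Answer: -1819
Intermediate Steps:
M(T, u) = T*u
v(a) = 4 + a² (v(a) = 4 + a*a = 4 + a²)
s(d) = 1
s((-6 - 2)*(-6 - 4)) - 140*v(-3) = 1 - 140*(4 + (-3)²) = 1 - 140*(4 + 9) = 1 - 140*13 = 1 - 1820 = -1819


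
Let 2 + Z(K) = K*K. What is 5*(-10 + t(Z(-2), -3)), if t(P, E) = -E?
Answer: -35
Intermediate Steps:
Z(K) = -2 + K² (Z(K) = -2 + K*K = -2 + K²)
5*(-10 + t(Z(-2), -3)) = 5*(-10 - 1*(-3)) = 5*(-10 + 3) = 5*(-7) = -35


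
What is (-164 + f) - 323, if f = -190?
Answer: -677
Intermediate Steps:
(-164 + f) - 323 = (-164 - 190) - 323 = -354 - 323 = -677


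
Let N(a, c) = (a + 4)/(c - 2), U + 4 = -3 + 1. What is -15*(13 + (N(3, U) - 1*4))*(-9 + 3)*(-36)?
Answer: -26325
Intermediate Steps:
U = -6 (U = -4 + (-3 + 1) = -4 - 2 = -6)
N(a, c) = (4 + a)/(-2 + c)
-15*(13 + (N(3, U) - 1*4))*(-9 + 3)*(-36) = -15*(13 + ((4 + 3)/(-2 - 6) - 1*4))*(-9 + 3)*(-36) = -15*(13 + (7/(-8) - 4))*(-6)*(-36) = -15*(13 + (-1/8*7 - 4))*(-6)*(-36) = -15*(13 + (-7/8 - 4))*(-6)*(-36) = -15*(13 - 39/8)*(-6)*(-36) = -975*(-6)/8*(-36) = -15*(-195/4)*(-36) = (2925/4)*(-36) = -26325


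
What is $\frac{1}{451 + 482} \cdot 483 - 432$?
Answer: $- \frac{134191}{311} \approx -431.48$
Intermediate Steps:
$\frac{1}{451 + 482} \cdot 483 - 432 = \frac{1}{933} \cdot 483 - 432 = \frac{161}{311} - 432 = - \frac{134191}{311}$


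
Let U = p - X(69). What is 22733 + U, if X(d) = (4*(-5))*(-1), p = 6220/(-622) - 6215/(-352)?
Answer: 727061/32 ≈ 22721.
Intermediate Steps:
p = 245/32 (p = 6220*(-1/622) - 6215*(-1/352) = -10 + 565/32 = 245/32 ≈ 7.6563)
X(d) = 20 (X(d) = -20*(-1) = 20)
U = -395/32 (U = 245/32 - 1*20 = 245/32 - 20 = -395/32 ≈ -12.344)
22733 + U = 22733 - 395/32 = 727061/32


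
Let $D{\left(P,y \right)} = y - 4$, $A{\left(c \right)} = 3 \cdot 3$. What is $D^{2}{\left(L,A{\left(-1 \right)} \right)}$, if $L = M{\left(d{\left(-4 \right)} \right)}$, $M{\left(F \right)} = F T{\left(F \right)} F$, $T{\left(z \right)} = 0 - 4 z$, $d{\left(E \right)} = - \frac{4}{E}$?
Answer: $25$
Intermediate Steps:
$A{\left(c \right)} = 9$
$T{\left(z \right)} = - 4 z$
$M{\left(F \right)} = - 4 F^{3}$ ($M{\left(F \right)} = F \left(- 4 F\right) F = - 4 F^{2} F = - 4 F^{3}$)
$L = -4$ ($L = - 4 \left(- \frac{4}{-4}\right)^{3} = - 4 \left(\left(-4\right) \left(- \frac{1}{4}\right)\right)^{3} = - 4 \cdot 1^{3} = \left(-4\right) 1 = -4$)
$D{\left(P,y \right)} = -4 + y$
$D^{2}{\left(L,A{\left(-1 \right)} \right)} = \left(-4 + 9\right)^{2} = 5^{2} = 25$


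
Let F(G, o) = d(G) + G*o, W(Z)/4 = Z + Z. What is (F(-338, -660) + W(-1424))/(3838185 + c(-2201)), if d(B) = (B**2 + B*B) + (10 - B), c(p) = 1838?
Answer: 440524/3840023 ≈ 0.11472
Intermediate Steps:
W(Z) = 8*Z (W(Z) = 4*(Z + Z) = 4*(2*Z) = 8*Z)
d(B) = 10 - B + 2*B**2 (d(B) = (B**2 + B**2) + (10 - B) = 2*B**2 + (10 - B) = 10 - B + 2*B**2)
F(G, o) = 10 - G + 2*G**2 + G*o (F(G, o) = (10 - G + 2*G**2) + G*o = 10 - G + 2*G**2 + G*o)
(F(-338, -660) + W(-1424))/(3838185 + c(-2201)) = ((10 - 1*(-338) + 2*(-338)**2 - 338*(-660)) + 8*(-1424))/(3838185 + 1838) = ((10 + 338 + 2*114244 + 223080) - 11392)/3840023 = ((10 + 338 + 228488 + 223080) - 11392)*(1/3840023) = (451916 - 11392)*(1/3840023) = 440524*(1/3840023) = 440524/3840023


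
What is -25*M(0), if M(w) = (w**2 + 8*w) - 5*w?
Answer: 0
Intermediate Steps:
M(w) = w**2 + 3*w
-25*M(0) = -0*(3 + 0) = -0*3 = -25*0 = 0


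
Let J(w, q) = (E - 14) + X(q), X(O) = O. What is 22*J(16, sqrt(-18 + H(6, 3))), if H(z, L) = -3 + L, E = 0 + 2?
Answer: -264 + 66*I*sqrt(2) ≈ -264.0 + 93.338*I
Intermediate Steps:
E = 2
J(w, q) = -12 + q (J(w, q) = (2 - 14) + q = -12 + q)
22*J(16, sqrt(-18 + H(6, 3))) = 22*(-12 + sqrt(-18 + (-3 + 3))) = 22*(-12 + sqrt(-18 + 0)) = 22*(-12 + sqrt(-18)) = 22*(-12 + 3*I*sqrt(2)) = -264 + 66*I*sqrt(2)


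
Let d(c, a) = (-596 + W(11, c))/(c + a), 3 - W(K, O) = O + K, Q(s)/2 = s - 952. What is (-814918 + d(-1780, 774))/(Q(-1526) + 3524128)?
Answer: -204952171/885071758 ≈ -0.23157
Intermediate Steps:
Q(s) = -1904 + 2*s (Q(s) = 2*(s - 952) = 2*(-952 + s) = -1904 + 2*s)
W(K, O) = 3 - K - O (W(K, O) = 3 - (O + K) = 3 - (K + O) = 3 + (-K - O) = 3 - K - O)
d(c, a) = (-604 - c)/(a + c) (d(c, a) = (-596 + (3 - 1*11 - c))/(c + a) = (-596 + (3 - 11 - c))/(a + c) = (-596 + (-8 - c))/(a + c) = (-604 - c)/(a + c))
(-814918 + d(-1780, 774))/(Q(-1526) + 3524128) = (-814918 + (-604 - 1*(-1780))/(774 - 1780))/((-1904 + 2*(-1526)) + 3524128) = (-814918 + (-604 + 1780)/(-1006))/((-1904 - 3052) + 3524128) = (-814918 - 1/1006*1176)/(-4956 + 3524128) = (-814918 - 588/503)/3519172 = -409904342/503*1/3519172 = -204952171/885071758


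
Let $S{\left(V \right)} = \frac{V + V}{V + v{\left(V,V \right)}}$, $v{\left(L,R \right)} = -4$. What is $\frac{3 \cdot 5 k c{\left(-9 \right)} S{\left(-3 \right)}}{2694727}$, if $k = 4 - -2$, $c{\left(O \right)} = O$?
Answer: $- \frac{4860}{18863089} \approx -0.00025765$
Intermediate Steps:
$k = 6$ ($k = 4 + 2 = 6$)
$S{\left(V \right)} = \frac{2 V}{-4 + V}$ ($S{\left(V \right)} = \frac{V + V}{V - 4} = \frac{2 V}{-4 + V}$)
$\frac{3 \cdot 5 k c{\left(-9 \right)} S{\left(-3 \right)}}{2694727} = \frac{3 \cdot 5 \cdot 6 \left(-9\right) 2 \left(-3\right) \frac{1}{-4 - 3}}{2694727} = 15 \cdot 6 \left(-9\right) 2 \left(-3\right) \frac{1}{-7} \cdot \frac{1}{2694727} = 90 \left(-9\right) 2 \left(-3\right) \left(- \frac{1}{7}\right) \frac{1}{2694727} = \left(-810\right) \frac{6}{7} \cdot \frac{1}{2694727} = \left(- \frac{4860}{7}\right) \frac{1}{2694727} = - \frac{4860}{18863089}$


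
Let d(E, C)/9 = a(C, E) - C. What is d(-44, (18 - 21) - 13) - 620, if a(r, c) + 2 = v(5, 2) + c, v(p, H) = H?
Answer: -872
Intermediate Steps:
a(r, c) = c (a(r, c) = -2 + (2 + c) = c)
d(E, C) = -9*C + 9*E (d(E, C) = 9*(E - C) = -9*C + 9*E)
d(-44, (18 - 21) - 13) - 620 = (-9*((18 - 21) - 13) + 9*(-44)) - 620 = (-9*(-3 - 13) - 396) - 620 = (-9*(-16) - 396) - 620 = (144 - 396) - 620 = -252 - 620 = -872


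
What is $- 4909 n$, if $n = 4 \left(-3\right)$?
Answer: $58908$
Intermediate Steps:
$n = -12$
$- 4909 n = \left(-4909\right) \left(-12\right) = 58908$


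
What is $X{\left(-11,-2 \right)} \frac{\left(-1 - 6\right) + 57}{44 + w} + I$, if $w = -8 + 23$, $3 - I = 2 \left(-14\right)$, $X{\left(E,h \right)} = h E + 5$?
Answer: $\frac{3179}{59} \approx 53.881$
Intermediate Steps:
$X{\left(E,h \right)} = 5 + E h$ ($X{\left(E,h \right)} = E h + 5 = 5 + E h$)
$I = 31$ ($I = 3 - 2 \left(-14\right) = 3 - -28 = 3 + 28 = 31$)
$w = 15$
$X{\left(-11,-2 \right)} \frac{\left(-1 - 6\right) + 57}{44 + w} + I = \left(5 - -22\right) \frac{\left(-1 - 6\right) + 57}{44 + 15} + 31 = \left(5 + 22\right) \frac{\left(-1 - 6\right) + 57}{59} + 31 = 27 \left(-7 + 57\right) \frac{1}{59} + 31 = 27 \cdot 50 \cdot \frac{1}{59} + 31 = 27 \cdot \frac{50}{59} + 31 = \frac{1350}{59} + 31 = \frac{3179}{59}$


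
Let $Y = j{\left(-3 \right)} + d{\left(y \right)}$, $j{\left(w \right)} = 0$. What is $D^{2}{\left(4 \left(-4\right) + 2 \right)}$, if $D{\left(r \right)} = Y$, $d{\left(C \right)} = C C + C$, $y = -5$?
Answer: $400$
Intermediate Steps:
$d{\left(C \right)} = C + C^{2}$ ($d{\left(C \right)} = C^{2} + C = C + C^{2}$)
$Y = 20$ ($Y = 0 - 5 \left(1 - 5\right) = 0 - -20 = 0 + 20 = 20$)
$D{\left(r \right)} = 20$
$D^{2}{\left(4 \left(-4\right) + 2 \right)} = 20^{2} = 400$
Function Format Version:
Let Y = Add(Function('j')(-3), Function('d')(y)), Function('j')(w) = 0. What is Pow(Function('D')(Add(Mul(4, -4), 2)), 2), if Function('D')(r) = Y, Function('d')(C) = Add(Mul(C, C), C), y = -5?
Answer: 400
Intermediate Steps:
Function('d')(C) = Add(C, Pow(C, 2)) (Function('d')(C) = Add(Pow(C, 2), C) = Add(C, Pow(C, 2)))
Y = 20 (Y = Add(0, Mul(-5, Add(1, -5))) = Add(0, Mul(-5, -4)) = Add(0, 20) = 20)
Function('D')(r) = 20
Pow(Function('D')(Add(Mul(4, -4), 2)), 2) = Pow(20, 2) = 400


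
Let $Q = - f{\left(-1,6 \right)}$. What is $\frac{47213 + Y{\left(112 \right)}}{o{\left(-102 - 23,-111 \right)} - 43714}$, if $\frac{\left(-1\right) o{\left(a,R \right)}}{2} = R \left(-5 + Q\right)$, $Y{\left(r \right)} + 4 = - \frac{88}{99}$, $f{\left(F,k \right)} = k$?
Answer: $- \frac{424873}{415404} \approx -1.0228$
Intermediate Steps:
$Q = -6$ ($Q = \left(-1\right) 6 = -6$)
$Y{\left(r \right)} = - \frac{44}{9}$ ($Y{\left(r \right)} = -4 - \frac{88}{99} = -4 - \frac{8}{9} = - \frac{44}{9}$)
$o{\left(a,R \right)} = 22 R$ ($o{\left(a,R \right)} = - 2 R \left(-5 - 6\right) = - 2 R \left(-11\right) = - 2 \left(- 11 R\right) = 22 R$)
$\frac{47213 + Y{\left(112 \right)}}{o{\left(-102 - 23,-111 \right)} - 43714} = \frac{47213 - \frac{44}{9}}{22 \left(-111\right) - 43714} = \frac{424873}{9 \left(-2442 - 43714\right)} = \frac{424873}{9 \left(-46156\right)} = \frac{424873}{9} \left(- \frac{1}{46156}\right) = - \frac{424873}{415404}$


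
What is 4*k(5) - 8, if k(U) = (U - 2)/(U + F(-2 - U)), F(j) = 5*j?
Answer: -42/5 ≈ -8.4000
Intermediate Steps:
k(U) = (-2 + U)/(-10 - 4*U) (k(U) = (U - 2)/(U + 5*(-2 - U)) = (-2 + U)/(U + (-10 - 5*U)) = (-2 + U)/(-10 - 4*U))
4*k(5) - 8 = 4*((2 - 1*5)/(2*(5 + 2*5))) - 8 = 4*((2 - 5)/(2*(5 + 10))) - 8 = 4*((½)*(-3)/15) - 8 = 4*((½)*(1/15)*(-3)) - 8 = 4*(-⅒) - 8 = -⅖ - 8 = -42/5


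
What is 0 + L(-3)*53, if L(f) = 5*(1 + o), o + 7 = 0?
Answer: -1590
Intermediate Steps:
o = -7 (o = -7 + 0 = -7)
L(f) = -30 (L(f) = 5*(1 - 7) = 5*(-6) = -30)
0 + L(-3)*53 = 0 - 30*53 = 0 - 1590 = -1590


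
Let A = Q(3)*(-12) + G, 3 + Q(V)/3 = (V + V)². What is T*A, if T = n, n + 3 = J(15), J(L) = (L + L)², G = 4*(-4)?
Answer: -1079988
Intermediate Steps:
G = -16
Q(V) = -9 + 12*V² (Q(V) = -9 + 3*(V + V)² = -9 + 3*(2*V)² = -9 + 3*(4*V²) = -9 + 12*V²)
J(L) = 4*L² (J(L) = (2*L)² = 4*L²)
n = 897 (n = -3 + 4*15² = -3 + 4*225 = -3 + 900 = 897)
T = 897
A = -1204 (A = (-9 + 12*3²)*(-12) - 16 = (-9 + 12*9)*(-12) - 16 = (-9 + 108)*(-12) - 16 = 99*(-12) - 16 = -1188 - 16 = -1204)
T*A = 897*(-1204) = -1079988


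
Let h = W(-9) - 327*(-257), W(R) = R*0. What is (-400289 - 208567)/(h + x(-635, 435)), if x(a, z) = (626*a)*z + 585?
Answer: 101476/28805371 ≈ 0.0035228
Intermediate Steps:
x(a, z) = 585 + 626*a*z (x(a, z) = 626*a*z + 585 = 585 + 626*a*z)
W(R) = 0
h = 84039 (h = 0 - 327*(-257) = 0 + 84039 = 84039)
(-400289 - 208567)/(h + x(-635, 435)) = (-400289 - 208567)/(84039 + (585 + 626*(-635)*435)) = -608856/(84039 + (585 - 172916850)) = -608856/(84039 - 172916265) = -608856/(-172832226) = -608856*(-1/172832226) = 101476/28805371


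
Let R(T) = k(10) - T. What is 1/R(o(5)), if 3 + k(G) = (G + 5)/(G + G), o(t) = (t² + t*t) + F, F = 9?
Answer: -4/245 ≈ -0.016327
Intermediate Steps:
o(t) = 9 + 2*t² (o(t) = (t² + t*t) + 9 = (t² + t²) + 9 = 2*t² + 9 = 9 + 2*t²)
k(G) = -3 + (5 + G)/(2*G) (k(G) = -3 + (G + 5)/(G + G) = -3 + (5 + G)/((2*G)) = -3 + (5 + G)*(1/(2*G)) = -3 + (5 + G)/(2*G))
R(T) = -9/4 - T (R(T) = (5/2)*(1 - 1*10)/10 - T = (5/2)*(⅒)*(1 - 10) - T = (5/2)*(⅒)*(-9) - T = -9/4 - T)
1/R(o(5)) = 1/(-9/4 - (9 + 2*5²)) = 1/(-9/4 - (9 + 2*25)) = 1/(-9/4 - (9 + 50)) = 1/(-9/4 - 1*59) = 1/(-9/4 - 59) = 1/(-245/4) = -4/245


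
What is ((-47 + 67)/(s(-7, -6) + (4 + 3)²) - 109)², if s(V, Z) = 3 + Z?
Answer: 6235009/529 ≈ 11786.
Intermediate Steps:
((-47 + 67)/(s(-7, -6) + (4 + 3)²) - 109)² = ((-47 + 67)/((3 - 6) + (4 + 3)²) - 109)² = (20/(-3 + 7²) - 109)² = (20/(-3 + 49) - 109)² = (20/46 - 109)² = (20*(1/46) - 109)² = (10/23 - 109)² = (-2497/23)² = 6235009/529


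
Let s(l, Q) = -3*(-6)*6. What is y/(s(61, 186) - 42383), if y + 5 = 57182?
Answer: -57177/42275 ≈ -1.3525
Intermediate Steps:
y = 57177 (y = -5 + 57182 = 57177)
s(l, Q) = 108 (s(l, Q) = 18*6 = 108)
y/(s(61, 186) - 42383) = 57177/(108 - 42383) = 57177/(-42275) = 57177*(-1/42275) = -57177/42275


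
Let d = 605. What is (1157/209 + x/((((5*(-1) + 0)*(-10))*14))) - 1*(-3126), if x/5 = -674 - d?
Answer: 91361429/29260 ≈ 3122.4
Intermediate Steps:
x = -6395 (x = 5*(-674 - 1*605) = 5*(-674 - 605) = 5*(-1279) = -6395)
(1157/209 + x/((((5*(-1) + 0)*(-10))*14))) - 1*(-3126) = (1157/209 - 6395*(-1/(140*(5*(-1) + 0)))) - 1*(-3126) = (1157*(1/209) - 6395*(-1/(140*(-5 + 0)))) + 3126 = (1157/209 - 6395/(-5*(-10)*14)) + 3126 = (1157/209 - 6395/(50*14)) + 3126 = (1157/209 - 6395/700) + 3126 = (1157/209 - 6395*1/700) + 3126 = (1157/209 - 1279/140) + 3126 = -105331/29260 + 3126 = 91361429/29260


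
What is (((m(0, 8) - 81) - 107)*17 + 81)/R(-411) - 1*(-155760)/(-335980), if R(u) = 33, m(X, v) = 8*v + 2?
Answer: -33737411/554367 ≈ -60.858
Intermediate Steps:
m(X, v) = 2 + 8*v
(((m(0, 8) - 81) - 107)*17 + 81)/R(-411) - 1*(-155760)/(-335980) = ((((2 + 8*8) - 81) - 107)*17 + 81)/33 - 1*(-155760)/(-335980) = ((((2 + 64) - 81) - 107)*17 + 81)*(1/33) + 155760*(-1/335980) = (((66 - 81) - 107)*17 + 81)*(1/33) - 7788/16799 = ((-15 - 107)*17 + 81)*(1/33) - 7788/16799 = (-122*17 + 81)*(1/33) - 7788/16799 = (-2074 + 81)*(1/33) - 7788/16799 = -1993*1/33 - 7788/16799 = -1993/33 - 7788/16799 = -33737411/554367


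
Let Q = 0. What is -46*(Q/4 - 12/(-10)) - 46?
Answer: -506/5 ≈ -101.20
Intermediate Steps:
-46*(Q/4 - 12/(-10)) - 46 = -46*(0/4 - 12/(-10)) - 46 = -46*(0*(1/4) - 12*(-1/10)) - 46 = -46*(0 + 6/5) - 46 = -46*6/5 - 46 = -276/5 - 46 = -506/5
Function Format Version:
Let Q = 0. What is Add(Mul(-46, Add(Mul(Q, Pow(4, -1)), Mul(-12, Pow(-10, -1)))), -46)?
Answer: Rational(-506, 5) ≈ -101.20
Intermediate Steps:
Add(Mul(-46, Add(Mul(Q, Pow(4, -1)), Mul(-12, Pow(-10, -1)))), -46) = Add(Mul(-46, Add(Mul(0, Pow(4, -1)), Mul(-12, Pow(-10, -1)))), -46) = Add(Mul(-46, Add(Mul(0, Rational(1, 4)), Mul(-12, Rational(-1, 10)))), -46) = Add(Mul(-46, Add(0, Rational(6, 5))), -46) = Add(Mul(-46, Rational(6, 5)), -46) = Add(Rational(-276, 5), -46) = Rational(-506, 5)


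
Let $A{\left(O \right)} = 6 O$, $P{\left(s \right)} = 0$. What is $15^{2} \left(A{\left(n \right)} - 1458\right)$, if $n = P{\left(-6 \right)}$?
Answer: $-328050$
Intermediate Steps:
$n = 0$
$15^{2} \left(A{\left(n \right)} - 1458\right) = 15^{2} \left(6 \cdot 0 - 1458\right) = 225 \left(0 - 1458\right) = 225 \left(-1458\right) = -328050$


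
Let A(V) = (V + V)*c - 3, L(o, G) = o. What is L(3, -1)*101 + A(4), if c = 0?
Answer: 300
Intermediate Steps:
A(V) = -3 (A(V) = (V + V)*0 - 3 = (2*V)*0 - 3 = 0 - 3 = -3)
L(3, -1)*101 + A(4) = 3*101 - 3 = 303 - 3 = 300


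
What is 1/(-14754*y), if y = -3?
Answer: 1/44262 ≈ 2.2593e-5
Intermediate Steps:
1/(-14754*y) = 1/(-14754*(-3)) = 1/44262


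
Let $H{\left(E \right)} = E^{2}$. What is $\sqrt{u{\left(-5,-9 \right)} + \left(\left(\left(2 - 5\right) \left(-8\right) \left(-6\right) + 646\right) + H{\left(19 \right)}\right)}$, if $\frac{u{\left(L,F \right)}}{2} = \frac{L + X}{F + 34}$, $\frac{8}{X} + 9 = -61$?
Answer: $\frac{3 \sqrt{2935205}}{175} \approx 29.37$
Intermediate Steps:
$X = - \frac{4}{35}$ ($X = \frac{8}{-9 - 61} = \frac{8}{-70} = 8 \left(- \frac{1}{70}\right) = - \frac{4}{35} \approx -0.11429$)
$u{\left(L,F \right)} = \frac{2 \left(- \frac{4}{35} + L\right)}{34 + F}$ ($u{\left(L,F \right)} = 2 \frac{L - \frac{4}{35}}{F + 34} = 2 \frac{- \frac{4}{35} + L}{34 + F} = \frac{2 \left(- \frac{4}{35} + L\right)}{34 + F}$)
$\sqrt{u{\left(-5,-9 \right)} + \left(\left(\left(2 - 5\right) \left(-8\right) \left(-6\right) + 646\right) + H{\left(19 \right)}\right)} = \sqrt{\frac{2 \left(-4 + 35 \left(-5\right)\right)}{35 \left(34 - 9\right)} + \left(\left(\left(2 - 5\right) \left(-8\right) \left(-6\right) + 646\right) + 19^{2}\right)} = \sqrt{\frac{2 \left(-4 - 175\right)}{35 \cdot 25} + \left(\left(\left(2 - 5\right) \left(-8\right) \left(-6\right) + 646\right) + 361\right)} = \sqrt{\frac{2}{35} \cdot \frac{1}{25} \left(-179\right) + \left(\left(\left(-3\right) \left(-8\right) \left(-6\right) + 646\right) + 361\right)} = \sqrt{- \frac{358}{875} + \left(\left(24 \left(-6\right) + 646\right) + 361\right)} = \sqrt{- \frac{358}{875} + \left(\left(-144 + 646\right) + 361\right)} = \sqrt{- \frac{358}{875} + \left(502 + 361\right)} = \sqrt{- \frac{358}{875} + 863} = \sqrt{\frac{754767}{875}} = \frac{3 \sqrt{2935205}}{175}$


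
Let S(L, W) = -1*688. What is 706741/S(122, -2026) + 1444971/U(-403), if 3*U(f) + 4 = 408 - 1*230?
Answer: 476574535/19952 ≈ 23886.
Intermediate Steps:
U(f) = 58 (U(f) = -4/3 + (408 - 1*230)/3 = -4/3 + (408 - 230)/3 = -4/3 + (⅓)*178 = -4/3 + 178/3 = 58)
S(L, W) = -688
706741/S(122, -2026) + 1444971/U(-403) = 706741/(-688) + 1444971/58 = 706741*(-1/688) + 1444971*(1/58) = -706741/688 + 1444971/58 = 476574535/19952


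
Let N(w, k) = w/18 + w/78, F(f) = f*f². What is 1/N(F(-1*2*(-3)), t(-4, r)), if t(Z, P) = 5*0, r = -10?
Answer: 13/192 ≈ 0.067708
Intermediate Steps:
F(f) = f³
t(Z, P) = 0
N(w, k) = 8*w/117 (N(w, k) = w*(1/18) + w*(1/78) = w/18 + w/78 = 8*w/117)
1/N(F(-1*2*(-3)), t(-4, r)) = 1/(8*(-1*2*(-3))³/117) = 1/(8*(-2*(-3))³/117) = 1/((8/117)*6³) = 1/((8/117)*216) = 1/(192/13) = 13/192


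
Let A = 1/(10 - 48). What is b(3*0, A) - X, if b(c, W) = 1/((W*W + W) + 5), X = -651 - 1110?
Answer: 12650707/7183 ≈ 1761.2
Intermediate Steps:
X = -1761
A = -1/38 (A = 1/(-38) = -1/38 ≈ -0.026316)
b(c, W) = 1/(5 + W + W²) (b(c, W) = 1/((W² + W) + 5) = 1/((W + W²) + 5) = 1/(5 + W + W²))
b(3*0, A) - X = 1/(5 - 1/38 + (-1/38)²) - 1*(-1761) = 1/(5 - 1/38 + 1/1444) + 1761 = 1/(7183/1444) + 1761 = 1444/7183 + 1761 = 12650707/7183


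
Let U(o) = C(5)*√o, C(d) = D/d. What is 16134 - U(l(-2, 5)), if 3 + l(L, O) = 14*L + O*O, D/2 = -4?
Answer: 16134 + 8*I*√6/5 ≈ 16134.0 + 3.9192*I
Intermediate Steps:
D = -8 (D = 2*(-4) = -8)
C(d) = -8/d
l(L, O) = -3 + O² + 14*L (l(L, O) = -3 + (14*L + O*O) = -3 + (14*L + O²) = -3 + (O² + 14*L) = -3 + O² + 14*L)
U(o) = -8*√o/5 (U(o) = (-8/5)*√o = (-8*⅕)*√o = -8*√o/5)
16134 - U(l(-2, 5)) = 16134 - (-8)*√(-3 + 5² + 14*(-2))/5 = 16134 - (-8)*√(-3 + 25 - 28)/5 = 16134 - (-8)*√(-6)/5 = 16134 - (-8)*I*√6/5 = 16134 + 8*I*√6/5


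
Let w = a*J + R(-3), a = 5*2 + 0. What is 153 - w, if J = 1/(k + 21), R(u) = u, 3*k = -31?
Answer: 2481/16 ≈ 155.06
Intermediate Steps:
k = -31/3 (k = (1/3)*(-31) = -31/3 ≈ -10.333)
a = 10 (a = 10 + 0 = 10)
J = 3/32 (J = 1/(-31/3 + 21) = 1/(32/3) = 3/32 ≈ 0.093750)
w = -33/16 (w = 10*(3/32) - 3 = 15/16 - 3 = -33/16 ≈ -2.0625)
153 - w = 153 - 1*(-33/16) = 153 + 33/16 = 2481/16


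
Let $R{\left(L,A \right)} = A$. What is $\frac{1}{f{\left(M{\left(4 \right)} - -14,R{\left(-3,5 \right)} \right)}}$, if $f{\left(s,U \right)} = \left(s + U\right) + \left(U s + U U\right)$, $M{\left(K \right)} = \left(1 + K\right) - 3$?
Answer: $\frac{1}{126} \approx 0.0079365$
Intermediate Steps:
$M{\left(K \right)} = -2 + K$
$f{\left(s,U \right)} = U + s + U^{2} + U s$ ($f{\left(s,U \right)} = \left(U + s\right) + \left(U s + U^{2}\right) = \left(U + s\right) + \left(U^{2} + U s\right) = U + s + U^{2} + U s$)
$\frac{1}{f{\left(M{\left(4 \right)} - -14,R{\left(-3,5 \right)} \right)}} = \frac{1}{5 + \left(\left(-2 + 4\right) - -14\right) + 5^{2} + 5 \left(\left(-2 + 4\right) - -14\right)} = \frac{1}{5 + \left(2 + 14\right) + 25 + 5 \left(2 + 14\right)} = \frac{1}{5 + 16 + 25 + 5 \cdot 16} = \frac{1}{5 + 16 + 25 + 80} = \frac{1}{126}$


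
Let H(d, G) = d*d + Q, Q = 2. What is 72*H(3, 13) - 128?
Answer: 664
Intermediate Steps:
H(d, G) = 2 + d**2 (H(d, G) = d*d + 2 = d**2 + 2 = 2 + d**2)
72*H(3, 13) - 128 = 72*(2 + 3**2) - 128 = 72*(2 + 9) - 128 = 72*11 - 128 = 792 - 128 = 664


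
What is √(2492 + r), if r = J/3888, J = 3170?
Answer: √29076198/108 ≈ 49.928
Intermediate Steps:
r = 1585/1944 (r = 3170/3888 = 3170*(1/3888) = 1585/1944 ≈ 0.81533)
√(2492 + r) = √(2492 + 1585/1944) = √(4846033/1944) = √29076198/108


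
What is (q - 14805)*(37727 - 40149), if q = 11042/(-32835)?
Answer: 1177414651574/32835 ≈ 3.5858e+7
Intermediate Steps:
q = -11042/32835 (q = 11042*(-1/32835) = -11042/32835 ≈ -0.33629)
(q - 14805)*(37727 - 40149) = (-11042/32835 - 14805)*(37727 - 40149) = -486133217/32835*(-2422) = 1177414651574/32835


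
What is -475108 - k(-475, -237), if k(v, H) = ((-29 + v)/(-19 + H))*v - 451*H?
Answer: -18593915/32 ≈ -5.8106e+5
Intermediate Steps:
k(v, H) = -451*H + v*(-29 + v)/(-19 + H) (k(v, H) = ((-29 + v)/(-19 + H))*v - 451*H = v*(-29 + v)/(-19 + H) - 451*H = -451*H + v*(-29 + v)/(-19 + H))
-475108 - k(-475, -237) = -475108 - ((-475)² - 451*(-237)² - 29*(-475) + 8569*(-237))/(-19 - 237) = -475108 - (225625 - 451*56169 + 13775 - 2030853)/(-256) = -475108 - (-1)*(225625 - 25332219 + 13775 - 2030853)/256 = -475108 - (-1)*(-27123672)/256 = -475108 - 1*3390459/32 = -475108 - 3390459/32 = -18593915/32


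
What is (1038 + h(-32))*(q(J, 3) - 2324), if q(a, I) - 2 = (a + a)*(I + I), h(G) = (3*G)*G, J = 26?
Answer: -8261100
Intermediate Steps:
h(G) = 3*G²
q(a, I) = 2 + 4*I*a (q(a, I) = 2 + (a + a)*(I + I) = 2 + (2*a)*(2*I) = 2 + 4*I*a)
(1038 + h(-32))*(q(J, 3) - 2324) = (1038 + 3*(-32)²)*((2 + 4*3*26) - 2324) = (1038 + 3*1024)*((2 + 312) - 2324) = (1038 + 3072)*(314 - 2324) = 4110*(-2010) = -8261100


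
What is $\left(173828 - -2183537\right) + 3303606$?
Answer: $5660971$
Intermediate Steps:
$\left(173828 - -2183537\right) + 3303606 = \left(173828 + 2183537\right) + 3303606 = 2357365 + 3303606 = 5660971$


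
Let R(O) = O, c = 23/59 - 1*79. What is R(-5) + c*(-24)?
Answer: 111017/59 ≈ 1881.6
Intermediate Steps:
c = -4638/59 (c = 23*(1/59) - 79 = 23/59 - 79 = -4638/59 ≈ -78.610)
R(-5) + c*(-24) = -5 - 4638/59*(-24) = -5 + 111312/59 = 111017/59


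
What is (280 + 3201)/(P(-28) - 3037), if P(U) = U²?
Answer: -3481/2253 ≈ -1.5451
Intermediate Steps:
(280 + 3201)/(P(-28) - 3037) = (280 + 3201)/((-28)² - 3037) = 3481/(784 - 3037) = 3481/(-2253) = 3481*(-1/2253) = -3481/2253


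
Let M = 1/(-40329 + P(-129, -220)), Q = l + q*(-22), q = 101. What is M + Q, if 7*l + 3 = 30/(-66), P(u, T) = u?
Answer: -629423503/283206 ≈ -2222.5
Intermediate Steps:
l = -38/77 (l = -3/7 + (30/(-66))/7 = -3/7 + (30*(-1/66))/7 = -3/7 + (1/7)*(-5/11) = -3/7 - 5/77 = -38/77 ≈ -0.49351)
Q = -171132/77 (Q = -38/77 + 101*(-22) = -38/77 - 2222 = -171132/77 ≈ -2222.5)
M = -1/40458 (M = 1/(-40329 - 129) = 1/(-40458) = -1/40458 ≈ -2.4717e-5)
M + Q = -1/40458 - 171132/77 = -629423503/283206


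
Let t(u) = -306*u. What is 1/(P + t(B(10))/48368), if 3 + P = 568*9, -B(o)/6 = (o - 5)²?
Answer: 12092/61789503 ≈ 0.00019570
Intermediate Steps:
B(o) = -6*(-5 + o)² (B(o) = -6*(o - 5)² = -6*(-5 + o)²)
P = 5109 (P = -3 + 568*9 = -3 + 5112 = 5109)
1/(P + t(B(10))/48368) = 1/(5109 - (-1836)*(-5 + 10)²/48368) = 1/(5109 - (-1836)*5²*(1/48368)) = 1/(5109 - (-1836)*25*(1/48368)) = 1/(5109 - 306*(-150)*(1/48368)) = 1/(5109 + 45900*(1/48368)) = 1/(5109 + 11475/12092) = 1/(61789503/12092) = 12092/61789503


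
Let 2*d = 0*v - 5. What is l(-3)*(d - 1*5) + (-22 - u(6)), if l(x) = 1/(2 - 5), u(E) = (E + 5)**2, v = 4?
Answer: -281/2 ≈ -140.50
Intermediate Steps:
u(E) = (5 + E)**2
d = -5/2 (d = (0*4 - 5)/2 = (0 - 5)/2 = (1/2)*(-5) = -5/2 ≈ -2.5000)
l(x) = -1/3 (l(x) = 1/(-3) = -1/3)
l(-3)*(d - 1*5) + (-22 - u(6)) = -(-5/2 - 1*5)/3 + (-22 - (5 + 6)**2) = -(-5/2 - 5)/3 + (-22 - 1*11**2) = -1/3*(-15/2) + (-22 - 1*121) = 5/2 + (-22 - 121) = 5/2 - 143 = -281/2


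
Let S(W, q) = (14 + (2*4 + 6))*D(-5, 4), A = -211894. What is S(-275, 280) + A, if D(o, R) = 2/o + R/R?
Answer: -1059386/5 ≈ -2.1188e+5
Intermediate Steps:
D(o, R) = 1 + 2/o (D(o, R) = 2/o + 1 = 1 + 2/o)
S(W, q) = 84/5 (S(W, q) = (14 + (2*4 + 6))*((2 - 5)/(-5)) = (14 + (8 + 6))*(-⅕*(-3)) = (14 + 14)*(⅗) = 28*(⅗) = 84/5)
S(-275, 280) + A = 84/5 - 211894 = -1059386/5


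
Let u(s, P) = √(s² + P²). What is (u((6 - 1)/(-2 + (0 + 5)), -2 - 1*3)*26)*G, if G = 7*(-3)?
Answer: -910*√10 ≈ -2877.7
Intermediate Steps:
G = -21
u(s, P) = √(P² + s²)
(u((6 - 1)/(-2 + (0 + 5)), -2 - 1*3)*26)*G = (√((-2 - 1*3)² + ((6 - 1)/(-2 + (0 + 5)))²)*26)*(-21) = (√((-2 - 3)² + (5/(-2 + 5))²)*26)*(-21) = (√((-5)² + (5/3)²)*26)*(-21) = (√(25 + (5*(⅓))²)*26)*(-21) = (√(25 + (5/3)²)*26)*(-21) = (√(25 + 25/9)*26)*(-21) = (√(250/9)*26)*(-21) = ((5*√10/3)*26)*(-21) = (130*√10/3)*(-21) = -910*√10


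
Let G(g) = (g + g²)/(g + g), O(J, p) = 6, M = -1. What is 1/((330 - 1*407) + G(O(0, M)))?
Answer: -2/147 ≈ -0.013605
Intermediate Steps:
G(g) = (g + g²)/(2*g) (G(g) = (g + g²)/((2*g)) = (g + g²)*(1/(2*g)) = (g + g²)/(2*g))
1/((330 - 1*407) + G(O(0, M))) = 1/((330 - 1*407) + (½ + (½)*6)) = 1/((330 - 407) + (½ + 3)) = 1/(-77 + 7/2) = 1/(-147/2) = -2/147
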